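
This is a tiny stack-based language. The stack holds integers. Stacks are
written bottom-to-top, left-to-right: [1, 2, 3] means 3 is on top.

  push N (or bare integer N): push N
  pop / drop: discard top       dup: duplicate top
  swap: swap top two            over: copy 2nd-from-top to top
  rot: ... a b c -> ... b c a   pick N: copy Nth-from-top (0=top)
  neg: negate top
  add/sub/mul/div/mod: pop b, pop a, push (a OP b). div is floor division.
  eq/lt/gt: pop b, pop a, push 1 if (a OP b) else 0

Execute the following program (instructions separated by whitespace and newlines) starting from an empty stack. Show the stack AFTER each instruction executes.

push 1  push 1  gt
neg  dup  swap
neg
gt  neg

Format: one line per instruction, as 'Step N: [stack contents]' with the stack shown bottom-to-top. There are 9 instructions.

Step 1: [1]
Step 2: [1, 1]
Step 3: [0]
Step 4: [0]
Step 5: [0, 0]
Step 6: [0, 0]
Step 7: [0, 0]
Step 8: [0]
Step 9: [0]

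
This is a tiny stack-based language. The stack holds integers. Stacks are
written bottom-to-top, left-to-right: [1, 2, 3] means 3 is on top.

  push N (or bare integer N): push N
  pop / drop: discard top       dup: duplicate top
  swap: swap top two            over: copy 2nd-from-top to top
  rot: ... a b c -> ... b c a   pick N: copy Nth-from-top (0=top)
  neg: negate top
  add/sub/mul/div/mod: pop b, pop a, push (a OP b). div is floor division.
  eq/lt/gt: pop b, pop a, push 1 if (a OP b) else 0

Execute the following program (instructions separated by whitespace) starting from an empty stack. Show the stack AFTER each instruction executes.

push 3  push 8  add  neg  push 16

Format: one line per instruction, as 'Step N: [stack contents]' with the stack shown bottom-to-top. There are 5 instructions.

Step 1: [3]
Step 2: [3, 8]
Step 3: [11]
Step 4: [-11]
Step 5: [-11, 16]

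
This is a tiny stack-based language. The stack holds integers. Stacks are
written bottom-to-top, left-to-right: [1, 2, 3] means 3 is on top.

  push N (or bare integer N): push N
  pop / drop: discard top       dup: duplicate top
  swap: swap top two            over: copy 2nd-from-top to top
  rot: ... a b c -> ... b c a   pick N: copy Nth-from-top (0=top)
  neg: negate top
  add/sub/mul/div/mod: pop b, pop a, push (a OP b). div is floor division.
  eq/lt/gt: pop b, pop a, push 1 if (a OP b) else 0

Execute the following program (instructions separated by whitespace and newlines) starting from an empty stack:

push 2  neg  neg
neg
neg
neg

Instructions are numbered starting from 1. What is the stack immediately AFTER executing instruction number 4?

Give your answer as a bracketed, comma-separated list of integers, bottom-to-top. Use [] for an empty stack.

Answer: [-2]

Derivation:
Step 1 ('push 2'): [2]
Step 2 ('neg'): [-2]
Step 3 ('neg'): [2]
Step 4 ('neg'): [-2]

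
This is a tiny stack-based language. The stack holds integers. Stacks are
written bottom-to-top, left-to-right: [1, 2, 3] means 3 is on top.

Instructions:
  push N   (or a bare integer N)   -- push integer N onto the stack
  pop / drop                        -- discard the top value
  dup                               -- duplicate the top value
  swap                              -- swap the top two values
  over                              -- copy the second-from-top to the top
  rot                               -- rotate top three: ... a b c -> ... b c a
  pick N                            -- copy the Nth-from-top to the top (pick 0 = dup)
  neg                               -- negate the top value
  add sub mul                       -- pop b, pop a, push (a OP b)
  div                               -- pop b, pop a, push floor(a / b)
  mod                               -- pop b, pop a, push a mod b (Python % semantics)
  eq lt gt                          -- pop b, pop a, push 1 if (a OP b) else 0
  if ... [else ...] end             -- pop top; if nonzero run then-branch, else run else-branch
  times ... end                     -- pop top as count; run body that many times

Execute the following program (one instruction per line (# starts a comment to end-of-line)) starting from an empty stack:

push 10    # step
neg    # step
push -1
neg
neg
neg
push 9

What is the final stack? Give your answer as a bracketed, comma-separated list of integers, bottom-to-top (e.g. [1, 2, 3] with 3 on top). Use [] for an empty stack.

After 'push 10': [10]
After 'neg': [-10]
After 'push -1': [-10, -1]
After 'neg': [-10, 1]
After 'neg': [-10, -1]
After 'neg': [-10, 1]
After 'push 9': [-10, 1, 9]

Answer: [-10, 1, 9]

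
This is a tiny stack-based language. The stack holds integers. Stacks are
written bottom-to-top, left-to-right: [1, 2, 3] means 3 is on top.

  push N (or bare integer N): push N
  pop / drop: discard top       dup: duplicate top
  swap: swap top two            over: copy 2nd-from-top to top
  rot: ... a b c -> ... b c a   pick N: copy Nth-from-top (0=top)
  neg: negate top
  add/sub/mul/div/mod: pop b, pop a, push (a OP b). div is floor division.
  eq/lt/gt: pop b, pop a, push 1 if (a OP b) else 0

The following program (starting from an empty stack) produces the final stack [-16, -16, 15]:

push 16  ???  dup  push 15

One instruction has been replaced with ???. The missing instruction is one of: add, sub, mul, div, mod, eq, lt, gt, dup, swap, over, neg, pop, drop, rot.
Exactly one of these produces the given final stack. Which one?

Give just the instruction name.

Answer: neg

Derivation:
Stack before ???: [16]
Stack after ???:  [-16]
The instruction that transforms [16] -> [-16] is: neg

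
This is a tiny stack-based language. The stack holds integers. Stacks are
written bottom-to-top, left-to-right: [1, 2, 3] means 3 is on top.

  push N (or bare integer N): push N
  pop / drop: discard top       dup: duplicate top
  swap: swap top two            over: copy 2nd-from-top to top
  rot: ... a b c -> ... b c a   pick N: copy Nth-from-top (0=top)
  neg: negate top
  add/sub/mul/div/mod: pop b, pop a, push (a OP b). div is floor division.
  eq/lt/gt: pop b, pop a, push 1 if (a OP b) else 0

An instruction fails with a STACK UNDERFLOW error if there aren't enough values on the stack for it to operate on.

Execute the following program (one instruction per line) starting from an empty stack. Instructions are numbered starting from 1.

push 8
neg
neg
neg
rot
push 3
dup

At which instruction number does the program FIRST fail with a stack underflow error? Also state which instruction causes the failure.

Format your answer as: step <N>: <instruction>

Step 1 ('push 8'): stack = [8], depth = 1
Step 2 ('neg'): stack = [-8], depth = 1
Step 3 ('neg'): stack = [8], depth = 1
Step 4 ('neg'): stack = [-8], depth = 1
Step 5 ('rot'): needs 3 value(s) but depth is 1 — STACK UNDERFLOW

Answer: step 5: rot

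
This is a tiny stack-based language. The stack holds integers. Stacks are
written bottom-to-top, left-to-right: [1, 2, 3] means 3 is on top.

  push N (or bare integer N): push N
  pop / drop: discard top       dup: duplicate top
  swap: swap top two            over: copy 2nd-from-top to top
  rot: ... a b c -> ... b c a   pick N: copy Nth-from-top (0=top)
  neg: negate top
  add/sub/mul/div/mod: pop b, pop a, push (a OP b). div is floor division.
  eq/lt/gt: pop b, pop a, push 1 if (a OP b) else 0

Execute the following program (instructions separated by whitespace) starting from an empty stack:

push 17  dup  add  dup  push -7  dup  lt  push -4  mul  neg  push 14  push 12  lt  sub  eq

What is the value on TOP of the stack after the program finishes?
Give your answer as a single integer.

After 'push 17': [17]
After 'dup': [17, 17]
After 'add': [34]
After 'dup': [34, 34]
After 'push -7': [34, 34, -7]
After 'dup': [34, 34, -7, -7]
After 'lt': [34, 34, 0]
After 'push -4': [34, 34, 0, -4]
After 'mul': [34, 34, 0]
After 'neg': [34, 34, 0]
After 'push 14': [34, 34, 0, 14]
After 'push 12': [34, 34, 0, 14, 12]
After 'lt': [34, 34, 0, 0]
After 'sub': [34, 34, 0]
After 'eq': [34, 0]

Answer: 0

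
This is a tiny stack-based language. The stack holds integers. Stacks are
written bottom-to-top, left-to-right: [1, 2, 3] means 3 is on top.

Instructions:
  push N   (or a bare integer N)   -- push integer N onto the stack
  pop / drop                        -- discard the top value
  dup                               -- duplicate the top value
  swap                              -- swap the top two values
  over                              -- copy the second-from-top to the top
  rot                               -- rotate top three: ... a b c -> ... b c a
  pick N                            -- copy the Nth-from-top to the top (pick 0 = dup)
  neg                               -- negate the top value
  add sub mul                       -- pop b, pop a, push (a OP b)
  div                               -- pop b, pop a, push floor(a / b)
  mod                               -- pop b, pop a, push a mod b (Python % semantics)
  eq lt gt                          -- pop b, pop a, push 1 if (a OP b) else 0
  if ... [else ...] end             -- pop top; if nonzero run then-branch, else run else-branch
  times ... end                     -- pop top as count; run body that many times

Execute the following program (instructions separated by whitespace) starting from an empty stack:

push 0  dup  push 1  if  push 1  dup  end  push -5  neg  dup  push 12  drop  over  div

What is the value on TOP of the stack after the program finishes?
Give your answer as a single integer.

Answer: 1

Derivation:
After 'push 0': [0]
After 'dup': [0, 0]
After 'push 1': [0, 0, 1]
After 'if': [0, 0]
After 'push 1': [0, 0, 1]
After 'dup': [0, 0, 1, 1]
After 'push -5': [0, 0, 1, 1, -5]
After 'neg': [0, 0, 1, 1, 5]
After 'dup': [0, 0, 1, 1, 5, 5]
After 'push 12': [0, 0, 1, 1, 5, 5, 12]
After 'drop': [0, 0, 1, 1, 5, 5]
After 'over': [0, 0, 1, 1, 5, 5, 5]
After 'div': [0, 0, 1, 1, 5, 1]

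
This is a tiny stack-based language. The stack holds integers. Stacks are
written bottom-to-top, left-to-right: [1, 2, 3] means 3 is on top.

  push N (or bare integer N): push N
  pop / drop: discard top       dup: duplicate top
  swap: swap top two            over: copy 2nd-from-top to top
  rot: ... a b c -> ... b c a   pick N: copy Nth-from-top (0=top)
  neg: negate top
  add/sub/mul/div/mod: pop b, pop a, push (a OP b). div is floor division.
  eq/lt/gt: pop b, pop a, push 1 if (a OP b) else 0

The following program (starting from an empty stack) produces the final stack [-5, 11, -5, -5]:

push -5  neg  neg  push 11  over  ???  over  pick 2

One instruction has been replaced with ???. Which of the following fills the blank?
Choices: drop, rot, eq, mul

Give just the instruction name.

Answer: drop

Derivation:
Stack before ???: [-5, 11, -5]
Stack after ???:  [-5, 11]
Checking each choice:
  drop: MATCH
  rot: produces [11, -5, -5, -5, -5]
  eq: produces [-5, 0, -5, -5]
  mul: produces [-5, -55, -5, -5]


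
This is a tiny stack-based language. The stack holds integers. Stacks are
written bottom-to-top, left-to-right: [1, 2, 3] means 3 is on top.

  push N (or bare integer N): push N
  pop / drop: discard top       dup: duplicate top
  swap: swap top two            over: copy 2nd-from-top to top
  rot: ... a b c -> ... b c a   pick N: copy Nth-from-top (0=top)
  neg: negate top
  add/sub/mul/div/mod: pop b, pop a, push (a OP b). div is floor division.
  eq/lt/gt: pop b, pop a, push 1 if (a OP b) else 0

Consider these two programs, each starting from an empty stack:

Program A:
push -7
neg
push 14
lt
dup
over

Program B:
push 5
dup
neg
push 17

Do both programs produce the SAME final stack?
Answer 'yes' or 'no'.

Program A trace:
  After 'push -7': [-7]
  After 'neg': [7]
  After 'push 14': [7, 14]
  After 'lt': [1]
  After 'dup': [1, 1]
  After 'over': [1, 1, 1]
Program A final stack: [1, 1, 1]

Program B trace:
  After 'push 5': [5]
  After 'dup': [5, 5]
  After 'neg': [5, -5]
  After 'push 17': [5, -5, 17]
Program B final stack: [5, -5, 17]
Same: no

Answer: no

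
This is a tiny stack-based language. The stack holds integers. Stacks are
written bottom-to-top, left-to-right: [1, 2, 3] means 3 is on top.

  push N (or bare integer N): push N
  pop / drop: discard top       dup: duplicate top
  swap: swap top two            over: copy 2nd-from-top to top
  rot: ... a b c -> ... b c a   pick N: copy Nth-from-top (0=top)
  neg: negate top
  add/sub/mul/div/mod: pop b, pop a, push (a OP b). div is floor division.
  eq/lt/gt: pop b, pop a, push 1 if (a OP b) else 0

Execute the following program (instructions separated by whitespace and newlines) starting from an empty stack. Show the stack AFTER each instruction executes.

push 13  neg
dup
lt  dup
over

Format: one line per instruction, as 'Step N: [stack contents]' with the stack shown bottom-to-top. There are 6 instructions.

Step 1: [13]
Step 2: [-13]
Step 3: [-13, -13]
Step 4: [0]
Step 5: [0, 0]
Step 6: [0, 0, 0]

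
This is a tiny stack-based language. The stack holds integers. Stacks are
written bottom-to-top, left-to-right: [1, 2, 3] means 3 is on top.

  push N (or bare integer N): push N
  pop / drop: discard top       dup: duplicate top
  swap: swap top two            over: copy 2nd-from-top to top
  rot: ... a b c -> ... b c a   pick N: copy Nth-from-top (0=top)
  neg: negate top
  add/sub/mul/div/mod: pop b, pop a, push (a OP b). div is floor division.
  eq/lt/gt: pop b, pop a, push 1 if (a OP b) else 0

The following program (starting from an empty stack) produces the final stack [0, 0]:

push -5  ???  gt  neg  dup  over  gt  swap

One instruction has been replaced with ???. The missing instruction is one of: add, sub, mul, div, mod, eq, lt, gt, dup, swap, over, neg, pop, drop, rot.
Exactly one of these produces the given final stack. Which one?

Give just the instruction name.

Stack before ???: [-5]
Stack after ???:  [-5, -5]
The instruction that transforms [-5] -> [-5, -5] is: dup

Answer: dup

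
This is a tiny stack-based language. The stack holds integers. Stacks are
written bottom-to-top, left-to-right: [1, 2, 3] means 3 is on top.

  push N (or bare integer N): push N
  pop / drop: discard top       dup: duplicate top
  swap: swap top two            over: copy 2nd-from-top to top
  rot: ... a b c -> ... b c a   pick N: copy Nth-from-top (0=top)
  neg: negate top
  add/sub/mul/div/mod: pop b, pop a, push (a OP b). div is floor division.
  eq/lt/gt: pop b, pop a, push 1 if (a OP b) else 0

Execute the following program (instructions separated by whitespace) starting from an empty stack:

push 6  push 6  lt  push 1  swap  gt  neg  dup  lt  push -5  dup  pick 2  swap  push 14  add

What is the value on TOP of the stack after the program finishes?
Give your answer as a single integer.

After 'push 6': [6]
After 'push 6': [6, 6]
After 'lt': [0]
After 'push 1': [0, 1]
After 'swap': [1, 0]
After 'gt': [1]
After 'neg': [-1]
After 'dup': [-1, -1]
After 'lt': [0]
After 'push -5': [0, -5]
After 'dup': [0, -5, -5]
After 'pick 2': [0, -5, -5, 0]
After 'swap': [0, -5, 0, -5]
After 'push 14': [0, -5, 0, -5, 14]
After 'add': [0, -5, 0, 9]

Answer: 9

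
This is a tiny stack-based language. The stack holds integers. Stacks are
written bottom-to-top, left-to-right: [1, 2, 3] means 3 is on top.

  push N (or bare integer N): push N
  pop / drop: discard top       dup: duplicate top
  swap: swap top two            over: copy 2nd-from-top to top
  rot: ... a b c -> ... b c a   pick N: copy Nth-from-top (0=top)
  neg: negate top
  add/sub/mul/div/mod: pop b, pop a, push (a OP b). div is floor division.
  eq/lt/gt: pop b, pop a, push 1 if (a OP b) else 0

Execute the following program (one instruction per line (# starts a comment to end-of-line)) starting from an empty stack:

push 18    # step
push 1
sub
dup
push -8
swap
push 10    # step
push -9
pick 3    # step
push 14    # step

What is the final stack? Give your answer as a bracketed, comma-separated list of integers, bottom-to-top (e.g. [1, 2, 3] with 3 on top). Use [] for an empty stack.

After 'push 18': [18]
After 'push 1': [18, 1]
After 'sub': [17]
After 'dup': [17, 17]
After 'push -8': [17, 17, -8]
After 'swap': [17, -8, 17]
After 'push 10': [17, -8, 17, 10]
After 'push -9': [17, -8, 17, 10, -9]
After 'pick 3': [17, -8, 17, 10, -9, -8]
After 'push 14': [17, -8, 17, 10, -9, -8, 14]

Answer: [17, -8, 17, 10, -9, -8, 14]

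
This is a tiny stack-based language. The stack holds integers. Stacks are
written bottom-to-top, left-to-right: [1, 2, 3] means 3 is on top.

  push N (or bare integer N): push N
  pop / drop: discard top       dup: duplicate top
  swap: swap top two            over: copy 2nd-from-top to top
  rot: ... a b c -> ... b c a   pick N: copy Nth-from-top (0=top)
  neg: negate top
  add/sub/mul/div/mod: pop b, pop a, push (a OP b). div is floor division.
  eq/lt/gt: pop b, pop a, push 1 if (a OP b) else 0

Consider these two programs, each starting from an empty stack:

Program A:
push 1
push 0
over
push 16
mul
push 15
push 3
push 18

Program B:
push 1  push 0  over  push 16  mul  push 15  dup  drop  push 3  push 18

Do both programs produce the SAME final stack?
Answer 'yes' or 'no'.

Program A trace:
  After 'push 1': [1]
  After 'push 0': [1, 0]
  After 'over': [1, 0, 1]
  After 'push 16': [1, 0, 1, 16]
  After 'mul': [1, 0, 16]
  After 'push 15': [1, 0, 16, 15]
  After 'push 3': [1, 0, 16, 15, 3]
  After 'push 18': [1, 0, 16, 15, 3, 18]
Program A final stack: [1, 0, 16, 15, 3, 18]

Program B trace:
  After 'push 1': [1]
  After 'push 0': [1, 0]
  After 'over': [1, 0, 1]
  After 'push 16': [1, 0, 1, 16]
  After 'mul': [1, 0, 16]
  After 'push 15': [1, 0, 16, 15]
  After 'dup': [1, 0, 16, 15, 15]
  After 'drop': [1, 0, 16, 15]
  After 'push 3': [1, 0, 16, 15, 3]
  After 'push 18': [1, 0, 16, 15, 3, 18]
Program B final stack: [1, 0, 16, 15, 3, 18]
Same: yes

Answer: yes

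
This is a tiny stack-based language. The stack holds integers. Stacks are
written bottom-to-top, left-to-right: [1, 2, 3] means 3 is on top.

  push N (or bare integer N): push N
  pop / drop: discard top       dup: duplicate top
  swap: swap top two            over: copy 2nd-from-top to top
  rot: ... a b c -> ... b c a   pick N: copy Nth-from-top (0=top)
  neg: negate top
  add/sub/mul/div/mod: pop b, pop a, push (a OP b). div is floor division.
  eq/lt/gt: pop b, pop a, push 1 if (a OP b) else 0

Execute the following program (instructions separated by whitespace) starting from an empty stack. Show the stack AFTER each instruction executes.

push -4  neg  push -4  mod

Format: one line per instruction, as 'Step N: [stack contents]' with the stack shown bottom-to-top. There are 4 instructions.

Step 1: [-4]
Step 2: [4]
Step 3: [4, -4]
Step 4: [0]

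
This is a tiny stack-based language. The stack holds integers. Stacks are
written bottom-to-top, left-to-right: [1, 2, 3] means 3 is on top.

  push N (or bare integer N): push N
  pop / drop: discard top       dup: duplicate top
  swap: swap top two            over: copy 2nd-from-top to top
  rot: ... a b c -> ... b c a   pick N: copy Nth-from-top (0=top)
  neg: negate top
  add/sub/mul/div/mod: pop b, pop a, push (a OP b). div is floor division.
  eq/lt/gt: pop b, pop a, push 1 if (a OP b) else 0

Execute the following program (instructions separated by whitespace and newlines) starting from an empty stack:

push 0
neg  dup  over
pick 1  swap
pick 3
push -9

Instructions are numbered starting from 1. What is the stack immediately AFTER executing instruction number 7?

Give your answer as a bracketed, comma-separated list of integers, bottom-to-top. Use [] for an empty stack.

Step 1 ('push 0'): [0]
Step 2 ('neg'): [0]
Step 3 ('dup'): [0, 0]
Step 4 ('over'): [0, 0, 0]
Step 5 ('pick 1'): [0, 0, 0, 0]
Step 6 ('swap'): [0, 0, 0, 0]
Step 7 ('pick 3'): [0, 0, 0, 0, 0]

Answer: [0, 0, 0, 0, 0]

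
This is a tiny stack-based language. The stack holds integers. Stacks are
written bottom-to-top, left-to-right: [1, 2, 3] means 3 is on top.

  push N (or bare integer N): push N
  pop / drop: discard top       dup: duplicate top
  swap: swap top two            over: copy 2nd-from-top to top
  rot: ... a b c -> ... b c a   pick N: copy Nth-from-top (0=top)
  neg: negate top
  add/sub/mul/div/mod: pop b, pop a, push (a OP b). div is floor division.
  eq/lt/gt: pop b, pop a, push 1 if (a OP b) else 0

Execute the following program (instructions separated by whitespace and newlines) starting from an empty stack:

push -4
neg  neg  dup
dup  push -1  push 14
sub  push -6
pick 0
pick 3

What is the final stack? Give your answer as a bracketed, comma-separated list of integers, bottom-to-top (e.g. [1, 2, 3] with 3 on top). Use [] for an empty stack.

After 'push -4': [-4]
After 'neg': [4]
After 'neg': [-4]
After 'dup': [-4, -4]
After 'dup': [-4, -4, -4]
After 'push -1': [-4, -4, -4, -1]
After 'push 14': [-4, -4, -4, -1, 14]
After 'sub': [-4, -4, -4, -15]
After 'push -6': [-4, -4, -4, -15, -6]
After 'pick 0': [-4, -4, -4, -15, -6, -6]
After 'pick 3': [-4, -4, -4, -15, -6, -6, -4]

Answer: [-4, -4, -4, -15, -6, -6, -4]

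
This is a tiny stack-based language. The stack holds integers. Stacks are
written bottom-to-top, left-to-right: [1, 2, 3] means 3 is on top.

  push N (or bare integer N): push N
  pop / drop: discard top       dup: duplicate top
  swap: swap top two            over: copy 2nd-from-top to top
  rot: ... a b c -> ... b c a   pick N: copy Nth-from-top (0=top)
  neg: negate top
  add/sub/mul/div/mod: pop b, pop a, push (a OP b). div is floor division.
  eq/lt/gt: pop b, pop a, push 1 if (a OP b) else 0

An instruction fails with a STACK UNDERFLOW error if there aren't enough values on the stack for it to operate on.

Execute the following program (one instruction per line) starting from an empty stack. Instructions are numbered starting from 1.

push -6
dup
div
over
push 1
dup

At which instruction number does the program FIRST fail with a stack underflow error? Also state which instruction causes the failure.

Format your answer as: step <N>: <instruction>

Answer: step 4: over

Derivation:
Step 1 ('push -6'): stack = [-6], depth = 1
Step 2 ('dup'): stack = [-6, -6], depth = 2
Step 3 ('div'): stack = [1], depth = 1
Step 4 ('over'): needs 2 value(s) but depth is 1 — STACK UNDERFLOW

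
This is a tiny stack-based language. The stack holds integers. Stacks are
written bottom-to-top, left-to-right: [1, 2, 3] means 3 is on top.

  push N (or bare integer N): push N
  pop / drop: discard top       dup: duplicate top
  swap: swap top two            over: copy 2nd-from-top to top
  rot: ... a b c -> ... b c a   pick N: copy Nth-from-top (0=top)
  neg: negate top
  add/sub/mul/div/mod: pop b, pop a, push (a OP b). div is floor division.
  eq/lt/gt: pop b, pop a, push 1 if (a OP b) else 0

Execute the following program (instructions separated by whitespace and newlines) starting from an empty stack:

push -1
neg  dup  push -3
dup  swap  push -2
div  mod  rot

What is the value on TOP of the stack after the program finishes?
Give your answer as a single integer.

Answer: 1

Derivation:
After 'push -1': [-1]
After 'neg': [1]
After 'dup': [1, 1]
After 'push -3': [1, 1, -3]
After 'dup': [1, 1, -3, -3]
After 'swap': [1, 1, -3, -3]
After 'push -2': [1, 1, -3, -3, -2]
After 'div': [1, 1, -3, 1]
After 'mod': [1, 1, 0]
After 'rot': [1, 0, 1]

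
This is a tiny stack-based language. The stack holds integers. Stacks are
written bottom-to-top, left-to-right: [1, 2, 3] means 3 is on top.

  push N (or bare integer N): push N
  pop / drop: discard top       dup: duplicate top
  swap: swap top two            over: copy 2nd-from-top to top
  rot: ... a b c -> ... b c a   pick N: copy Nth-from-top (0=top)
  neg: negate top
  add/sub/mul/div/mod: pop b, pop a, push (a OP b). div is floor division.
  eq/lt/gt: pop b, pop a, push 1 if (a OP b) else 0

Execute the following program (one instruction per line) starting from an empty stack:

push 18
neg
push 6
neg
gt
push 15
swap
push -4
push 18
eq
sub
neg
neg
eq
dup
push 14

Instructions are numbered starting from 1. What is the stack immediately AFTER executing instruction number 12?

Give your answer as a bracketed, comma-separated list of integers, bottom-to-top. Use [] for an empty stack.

Step 1 ('push 18'): [18]
Step 2 ('neg'): [-18]
Step 3 ('push 6'): [-18, 6]
Step 4 ('neg'): [-18, -6]
Step 5 ('gt'): [0]
Step 6 ('push 15'): [0, 15]
Step 7 ('swap'): [15, 0]
Step 8 ('push -4'): [15, 0, -4]
Step 9 ('push 18'): [15, 0, -4, 18]
Step 10 ('eq'): [15, 0, 0]
Step 11 ('sub'): [15, 0]
Step 12 ('neg'): [15, 0]

Answer: [15, 0]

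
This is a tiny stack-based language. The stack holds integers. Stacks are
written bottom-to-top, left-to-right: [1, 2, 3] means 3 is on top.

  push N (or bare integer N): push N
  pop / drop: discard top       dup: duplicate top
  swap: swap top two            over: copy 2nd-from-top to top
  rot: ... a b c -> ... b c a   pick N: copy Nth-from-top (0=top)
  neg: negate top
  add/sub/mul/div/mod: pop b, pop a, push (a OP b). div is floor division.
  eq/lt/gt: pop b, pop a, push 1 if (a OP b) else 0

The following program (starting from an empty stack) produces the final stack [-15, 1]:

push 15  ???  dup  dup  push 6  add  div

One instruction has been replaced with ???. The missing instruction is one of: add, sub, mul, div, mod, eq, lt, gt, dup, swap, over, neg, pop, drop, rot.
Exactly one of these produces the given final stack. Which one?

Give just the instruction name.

Stack before ???: [15]
Stack after ???:  [-15]
The instruction that transforms [15] -> [-15] is: neg

Answer: neg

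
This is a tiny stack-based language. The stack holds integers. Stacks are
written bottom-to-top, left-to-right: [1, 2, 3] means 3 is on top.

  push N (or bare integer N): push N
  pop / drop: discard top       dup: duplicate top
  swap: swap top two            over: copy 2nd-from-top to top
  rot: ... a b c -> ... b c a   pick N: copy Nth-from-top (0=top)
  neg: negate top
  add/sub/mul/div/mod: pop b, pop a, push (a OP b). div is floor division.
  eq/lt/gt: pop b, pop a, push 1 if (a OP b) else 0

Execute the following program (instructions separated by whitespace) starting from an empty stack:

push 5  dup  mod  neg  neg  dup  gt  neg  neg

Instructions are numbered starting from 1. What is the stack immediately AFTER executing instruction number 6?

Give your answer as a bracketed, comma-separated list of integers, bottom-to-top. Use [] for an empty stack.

Step 1 ('push 5'): [5]
Step 2 ('dup'): [5, 5]
Step 3 ('mod'): [0]
Step 4 ('neg'): [0]
Step 5 ('neg'): [0]
Step 6 ('dup'): [0, 0]

Answer: [0, 0]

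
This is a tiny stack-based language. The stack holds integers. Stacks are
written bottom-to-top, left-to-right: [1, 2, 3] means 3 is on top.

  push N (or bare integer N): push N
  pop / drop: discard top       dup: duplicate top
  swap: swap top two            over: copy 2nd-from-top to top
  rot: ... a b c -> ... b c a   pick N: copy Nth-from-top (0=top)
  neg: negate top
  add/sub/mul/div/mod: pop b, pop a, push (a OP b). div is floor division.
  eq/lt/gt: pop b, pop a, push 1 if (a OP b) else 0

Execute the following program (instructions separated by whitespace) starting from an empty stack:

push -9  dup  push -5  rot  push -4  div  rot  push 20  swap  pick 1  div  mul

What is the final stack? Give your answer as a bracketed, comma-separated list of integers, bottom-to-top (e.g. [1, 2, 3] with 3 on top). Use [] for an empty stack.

Answer: [-5, 2, -20]

Derivation:
After 'push -9': [-9]
After 'dup': [-9, -9]
After 'push -5': [-9, -9, -5]
After 'rot': [-9, -5, -9]
After 'push -4': [-9, -5, -9, -4]
After 'div': [-9, -5, 2]
After 'rot': [-5, 2, -9]
After 'push 20': [-5, 2, -9, 20]
After 'swap': [-5, 2, 20, -9]
After 'pick 1': [-5, 2, 20, -9, 20]
After 'div': [-5, 2, 20, -1]
After 'mul': [-5, 2, -20]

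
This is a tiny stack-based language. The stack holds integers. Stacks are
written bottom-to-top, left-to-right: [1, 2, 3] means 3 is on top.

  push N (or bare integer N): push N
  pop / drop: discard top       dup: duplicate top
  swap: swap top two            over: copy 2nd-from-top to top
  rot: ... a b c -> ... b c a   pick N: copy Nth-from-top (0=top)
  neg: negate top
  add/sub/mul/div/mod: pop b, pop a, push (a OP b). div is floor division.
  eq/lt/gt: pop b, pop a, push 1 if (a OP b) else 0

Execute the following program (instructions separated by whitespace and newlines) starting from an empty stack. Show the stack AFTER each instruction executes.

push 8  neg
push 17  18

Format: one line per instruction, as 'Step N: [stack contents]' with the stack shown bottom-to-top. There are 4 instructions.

Step 1: [8]
Step 2: [-8]
Step 3: [-8, 17]
Step 4: [-8, 17, 18]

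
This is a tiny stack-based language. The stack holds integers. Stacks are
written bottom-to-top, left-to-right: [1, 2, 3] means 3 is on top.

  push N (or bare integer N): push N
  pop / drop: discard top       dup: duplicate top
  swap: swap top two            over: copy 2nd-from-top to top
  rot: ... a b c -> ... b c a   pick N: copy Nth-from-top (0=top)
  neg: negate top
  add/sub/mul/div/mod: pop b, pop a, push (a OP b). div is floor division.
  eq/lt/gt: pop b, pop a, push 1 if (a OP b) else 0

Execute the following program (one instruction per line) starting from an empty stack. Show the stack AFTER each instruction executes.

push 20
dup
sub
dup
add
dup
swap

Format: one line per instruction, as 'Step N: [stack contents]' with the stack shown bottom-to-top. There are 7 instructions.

Step 1: [20]
Step 2: [20, 20]
Step 3: [0]
Step 4: [0, 0]
Step 5: [0]
Step 6: [0, 0]
Step 7: [0, 0]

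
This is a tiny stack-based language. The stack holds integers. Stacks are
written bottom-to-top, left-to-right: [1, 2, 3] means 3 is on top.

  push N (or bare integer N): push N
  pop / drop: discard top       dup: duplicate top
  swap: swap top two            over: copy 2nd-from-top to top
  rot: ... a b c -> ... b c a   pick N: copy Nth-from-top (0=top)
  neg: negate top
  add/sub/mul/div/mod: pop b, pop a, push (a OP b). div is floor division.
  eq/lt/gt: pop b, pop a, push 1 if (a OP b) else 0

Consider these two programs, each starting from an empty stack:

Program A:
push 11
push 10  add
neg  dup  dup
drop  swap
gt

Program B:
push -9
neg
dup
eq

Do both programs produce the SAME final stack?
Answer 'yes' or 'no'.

Answer: no

Derivation:
Program A trace:
  After 'push 11': [11]
  After 'push 10': [11, 10]
  After 'add': [21]
  After 'neg': [-21]
  After 'dup': [-21, -21]
  After 'dup': [-21, -21, -21]
  After 'drop': [-21, -21]
  After 'swap': [-21, -21]
  After 'gt': [0]
Program A final stack: [0]

Program B trace:
  After 'push -9': [-9]
  After 'neg': [9]
  After 'dup': [9, 9]
  After 'eq': [1]
Program B final stack: [1]
Same: no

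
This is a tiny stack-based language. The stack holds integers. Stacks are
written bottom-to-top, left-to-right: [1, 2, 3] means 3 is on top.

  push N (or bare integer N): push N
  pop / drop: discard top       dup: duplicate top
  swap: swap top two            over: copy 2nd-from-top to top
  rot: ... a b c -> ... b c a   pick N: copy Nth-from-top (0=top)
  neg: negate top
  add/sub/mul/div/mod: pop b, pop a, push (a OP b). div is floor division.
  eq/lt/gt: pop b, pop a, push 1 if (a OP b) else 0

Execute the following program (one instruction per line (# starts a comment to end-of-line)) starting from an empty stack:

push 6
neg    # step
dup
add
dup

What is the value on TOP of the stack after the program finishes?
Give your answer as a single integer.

Answer: -12

Derivation:
After 'push 6': [6]
After 'neg': [-6]
After 'dup': [-6, -6]
After 'add': [-12]
After 'dup': [-12, -12]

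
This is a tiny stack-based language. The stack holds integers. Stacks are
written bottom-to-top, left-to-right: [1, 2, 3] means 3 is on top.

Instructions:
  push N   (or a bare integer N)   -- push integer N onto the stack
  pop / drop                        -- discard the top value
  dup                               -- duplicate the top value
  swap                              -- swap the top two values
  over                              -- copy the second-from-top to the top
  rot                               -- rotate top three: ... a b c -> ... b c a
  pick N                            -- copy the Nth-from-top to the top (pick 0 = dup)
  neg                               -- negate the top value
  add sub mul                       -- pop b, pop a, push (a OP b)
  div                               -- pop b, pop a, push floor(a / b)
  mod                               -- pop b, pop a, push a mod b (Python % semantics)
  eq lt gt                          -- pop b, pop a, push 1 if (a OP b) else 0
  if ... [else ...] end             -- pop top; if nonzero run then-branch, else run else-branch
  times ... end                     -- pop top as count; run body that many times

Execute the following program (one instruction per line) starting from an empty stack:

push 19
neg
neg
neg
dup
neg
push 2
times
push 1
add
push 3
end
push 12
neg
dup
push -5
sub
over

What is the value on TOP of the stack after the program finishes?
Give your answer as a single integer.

After 'push 19': [19]
After 'neg': [-19]
After 'neg': [19]
After 'neg': [-19]
After 'dup': [-19, -19]
After 'neg': [-19, 19]
After 'push 2': [-19, 19, 2]
After 'times': [-19, 19]
After 'push 1': [-19, 19, 1]
After 'add': [-19, 20]
After 'push 3': [-19, 20, 3]
After 'push 1': [-19, 20, 3, 1]
After 'add': [-19, 20, 4]
After 'push 3': [-19, 20, 4, 3]
After 'push 12': [-19, 20, 4, 3, 12]
After 'neg': [-19, 20, 4, 3, -12]
After 'dup': [-19, 20, 4, 3, -12, -12]
After 'push -5': [-19, 20, 4, 3, -12, -12, -5]
After 'sub': [-19, 20, 4, 3, -12, -7]
After 'over': [-19, 20, 4, 3, -12, -7, -12]

Answer: -12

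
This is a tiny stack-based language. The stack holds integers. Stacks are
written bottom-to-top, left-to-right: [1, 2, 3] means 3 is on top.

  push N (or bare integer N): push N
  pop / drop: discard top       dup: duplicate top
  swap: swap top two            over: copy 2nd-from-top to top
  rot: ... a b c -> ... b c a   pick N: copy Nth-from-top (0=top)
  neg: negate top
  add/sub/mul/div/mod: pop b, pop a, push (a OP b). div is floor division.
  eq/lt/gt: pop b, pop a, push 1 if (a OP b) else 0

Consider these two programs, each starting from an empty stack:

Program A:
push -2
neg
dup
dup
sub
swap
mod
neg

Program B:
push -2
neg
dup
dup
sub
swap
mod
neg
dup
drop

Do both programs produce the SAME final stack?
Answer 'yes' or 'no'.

Program A trace:
  After 'push -2': [-2]
  After 'neg': [2]
  After 'dup': [2, 2]
  After 'dup': [2, 2, 2]
  After 'sub': [2, 0]
  After 'swap': [0, 2]
  After 'mod': [0]
  After 'neg': [0]
Program A final stack: [0]

Program B trace:
  After 'push -2': [-2]
  After 'neg': [2]
  After 'dup': [2, 2]
  After 'dup': [2, 2, 2]
  After 'sub': [2, 0]
  After 'swap': [0, 2]
  After 'mod': [0]
  After 'neg': [0]
  After 'dup': [0, 0]
  After 'drop': [0]
Program B final stack: [0]
Same: yes

Answer: yes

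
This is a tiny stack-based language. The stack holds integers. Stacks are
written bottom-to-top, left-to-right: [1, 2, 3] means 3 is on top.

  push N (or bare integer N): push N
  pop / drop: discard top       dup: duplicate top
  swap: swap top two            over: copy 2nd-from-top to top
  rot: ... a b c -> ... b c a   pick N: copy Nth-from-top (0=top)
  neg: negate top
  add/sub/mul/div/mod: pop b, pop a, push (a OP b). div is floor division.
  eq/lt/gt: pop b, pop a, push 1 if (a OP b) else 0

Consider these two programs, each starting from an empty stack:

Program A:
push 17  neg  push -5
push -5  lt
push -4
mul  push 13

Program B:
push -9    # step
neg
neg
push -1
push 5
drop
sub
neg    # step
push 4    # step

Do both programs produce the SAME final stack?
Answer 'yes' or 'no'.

Program A trace:
  After 'push 17': [17]
  After 'neg': [-17]
  After 'push -5': [-17, -5]
  After 'push -5': [-17, -5, -5]
  After 'lt': [-17, 0]
  After 'push -4': [-17, 0, -4]
  After 'mul': [-17, 0]
  After 'push 13': [-17, 0, 13]
Program A final stack: [-17, 0, 13]

Program B trace:
  After 'push -9': [-9]
  After 'neg': [9]
  After 'neg': [-9]
  After 'push -1': [-9, -1]
  After 'push 5': [-9, -1, 5]
  After 'drop': [-9, -1]
  After 'sub': [-8]
  After 'neg': [8]
  After 'push 4': [8, 4]
Program B final stack: [8, 4]
Same: no

Answer: no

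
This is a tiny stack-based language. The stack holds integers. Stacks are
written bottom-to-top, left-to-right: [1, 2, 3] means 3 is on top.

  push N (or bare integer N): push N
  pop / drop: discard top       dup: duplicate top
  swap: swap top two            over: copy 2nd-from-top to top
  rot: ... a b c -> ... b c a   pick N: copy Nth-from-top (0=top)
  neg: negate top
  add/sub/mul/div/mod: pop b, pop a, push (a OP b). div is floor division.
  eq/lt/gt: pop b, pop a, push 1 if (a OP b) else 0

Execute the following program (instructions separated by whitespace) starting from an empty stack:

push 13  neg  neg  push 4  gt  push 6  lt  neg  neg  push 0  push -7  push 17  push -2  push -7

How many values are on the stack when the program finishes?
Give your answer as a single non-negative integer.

Answer: 6

Derivation:
After 'push 13': stack = [13] (depth 1)
After 'neg': stack = [-13] (depth 1)
After 'neg': stack = [13] (depth 1)
After 'push 4': stack = [13, 4] (depth 2)
After 'gt': stack = [1] (depth 1)
After 'push 6': stack = [1, 6] (depth 2)
After 'lt': stack = [1] (depth 1)
After 'neg': stack = [-1] (depth 1)
After 'neg': stack = [1] (depth 1)
After 'push 0': stack = [1, 0] (depth 2)
After 'push -7': stack = [1, 0, -7] (depth 3)
After 'push 17': stack = [1, 0, -7, 17] (depth 4)
After 'push -2': stack = [1, 0, -7, 17, -2] (depth 5)
After 'push -7': stack = [1, 0, -7, 17, -2, -7] (depth 6)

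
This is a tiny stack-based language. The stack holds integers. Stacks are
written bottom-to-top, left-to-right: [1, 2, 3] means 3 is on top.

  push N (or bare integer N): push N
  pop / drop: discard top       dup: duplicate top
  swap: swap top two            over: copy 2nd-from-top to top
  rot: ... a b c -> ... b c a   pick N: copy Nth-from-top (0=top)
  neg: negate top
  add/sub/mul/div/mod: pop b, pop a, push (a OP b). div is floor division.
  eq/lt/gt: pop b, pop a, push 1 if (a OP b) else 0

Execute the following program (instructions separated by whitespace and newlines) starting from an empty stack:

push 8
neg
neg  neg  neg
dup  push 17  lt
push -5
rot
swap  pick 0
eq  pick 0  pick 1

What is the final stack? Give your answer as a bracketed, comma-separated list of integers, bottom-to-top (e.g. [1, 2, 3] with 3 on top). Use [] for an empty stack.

After 'push 8': [8]
After 'neg': [-8]
After 'neg': [8]
After 'neg': [-8]
After 'neg': [8]
After 'dup': [8, 8]
After 'push 17': [8, 8, 17]
After 'lt': [8, 1]
After 'push -5': [8, 1, -5]
After 'rot': [1, -5, 8]
After 'swap': [1, 8, -5]
After 'pick 0': [1, 8, -5, -5]
After 'eq': [1, 8, 1]
After 'pick 0': [1, 8, 1, 1]
After 'pick 1': [1, 8, 1, 1, 1]

Answer: [1, 8, 1, 1, 1]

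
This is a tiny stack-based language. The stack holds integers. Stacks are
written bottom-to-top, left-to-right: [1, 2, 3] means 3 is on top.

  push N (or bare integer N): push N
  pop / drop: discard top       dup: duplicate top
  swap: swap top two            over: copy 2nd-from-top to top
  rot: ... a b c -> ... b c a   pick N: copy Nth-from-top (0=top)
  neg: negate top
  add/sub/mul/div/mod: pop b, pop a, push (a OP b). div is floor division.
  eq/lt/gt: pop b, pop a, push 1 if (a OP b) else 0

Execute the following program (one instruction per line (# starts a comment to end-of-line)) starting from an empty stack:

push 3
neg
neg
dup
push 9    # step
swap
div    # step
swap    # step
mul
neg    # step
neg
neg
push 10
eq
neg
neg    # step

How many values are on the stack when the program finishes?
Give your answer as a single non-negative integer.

After 'push 3': stack = [3] (depth 1)
After 'neg': stack = [-3] (depth 1)
After 'neg': stack = [3] (depth 1)
After 'dup': stack = [3, 3] (depth 2)
After 'push 9': stack = [3, 3, 9] (depth 3)
After 'swap': stack = [3, 9, 3] (depth 3)
After 'div': stack = [3, 3] (depth 2)
After 'swap': stack = [3, 3] (depth 2)
After 'mul': stack = [9] (depth 1)
After 'neg': stack = [-9] (depth 1)
After 'neg': stack = [9] (depth 1)
After 'neg': stack = [-9] (depth 1)
After 'push 10': stack = [-9, 10] (depth 2)
After 'eq': stack = [0] (depth 1)
After 'neg': stack = [0] (depth 1)
After 'neg': stack = [0] (depth 1)

Answer: 1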